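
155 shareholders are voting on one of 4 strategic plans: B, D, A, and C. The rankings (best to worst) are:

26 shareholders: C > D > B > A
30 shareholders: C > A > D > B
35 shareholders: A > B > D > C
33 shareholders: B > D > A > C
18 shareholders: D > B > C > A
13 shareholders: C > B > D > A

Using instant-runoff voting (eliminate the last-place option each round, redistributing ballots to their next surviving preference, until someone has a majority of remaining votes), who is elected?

B

Round 1: B 33, D 18, A 35, C 69. Eliminate D.
Round 2: B 51, A 35, C 69. Eliminate A.
Round 3: B 86, C 69. B has a majority.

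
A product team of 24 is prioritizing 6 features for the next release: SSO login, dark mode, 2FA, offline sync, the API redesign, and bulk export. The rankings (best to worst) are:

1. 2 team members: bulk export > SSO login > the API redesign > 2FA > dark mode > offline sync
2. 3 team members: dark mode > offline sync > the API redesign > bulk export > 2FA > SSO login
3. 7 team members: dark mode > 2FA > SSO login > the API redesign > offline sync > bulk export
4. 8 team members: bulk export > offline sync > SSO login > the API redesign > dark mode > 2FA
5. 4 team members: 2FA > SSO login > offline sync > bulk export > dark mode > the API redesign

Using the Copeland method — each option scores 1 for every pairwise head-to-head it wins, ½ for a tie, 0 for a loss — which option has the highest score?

bulk export

SSO login: beats dark mode, offline sync, and the API redesign; loses to 2FA and bulk export → score 3.
dark mode: beats 2FA and the API redesign; ties offline sync; loses to SSO login and bulk export → score 2.5.
2FA: beats SSO login and offline sync; loses to dark mode, the API redesign, and bulk export → score 2.
offline sync: beats the API redesign and bulk export; ties dark mode; loses to SSO login and 2FA → score 2.5.
the API redesign: beats 2FA; loses to SSO login, dark mode, offline sync, and bulk export → score 1.
bulk export: beats SSO login, dark mode, 2FA, and the API redesign; loses to offline sync → score 4.
bulk export has the best pairwise record.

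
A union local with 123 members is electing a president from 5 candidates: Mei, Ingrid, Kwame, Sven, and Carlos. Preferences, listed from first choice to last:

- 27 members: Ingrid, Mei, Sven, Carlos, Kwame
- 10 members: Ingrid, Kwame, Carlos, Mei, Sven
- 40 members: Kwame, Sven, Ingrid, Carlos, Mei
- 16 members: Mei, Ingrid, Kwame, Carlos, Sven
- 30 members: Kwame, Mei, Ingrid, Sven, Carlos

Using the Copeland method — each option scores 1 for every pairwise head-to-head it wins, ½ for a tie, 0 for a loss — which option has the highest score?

Kwame

Mei: beats Sven and Carlos; loses to Ingrid and Kwame → score 2.
Ingrid: beats Mei, Sven, and Carlos; loses to Kwame → score 3.
Kwame: beats Mei, Ingrid, Sven, and Carlos → score 4.
Sven: beats Carlos; loses to Mei, Ingrid, and Kwame → score 1.
Carlos: loses to Mei, Ingrid, Kwame, and Sven → score 0.
Kwame has the best pairwise record.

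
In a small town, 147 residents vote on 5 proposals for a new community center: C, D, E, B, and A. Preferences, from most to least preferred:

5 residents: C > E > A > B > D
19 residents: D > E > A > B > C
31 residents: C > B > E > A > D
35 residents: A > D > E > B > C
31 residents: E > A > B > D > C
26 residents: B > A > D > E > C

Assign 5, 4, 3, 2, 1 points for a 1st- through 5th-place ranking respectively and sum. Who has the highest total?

A

C: 5·5 + 19·1 + 31·5 + 35·1 + 31·1 + 26·1 = 291
D: 5·1 + 19·5 + 31·1 + 35·4 + 31·2 + 26·3 = 411
E: 5·4 + 19·4 + 31·3 + 35·3 + 31·5 + 26·2 = 501
B: 5·2 + 19·2 + 31·4 + 35·2 + 31·3 + 26·5 = 465
A: 5·3 + 19·3 + 31·2 + 35·5 + 31·4 + 26·4 = 537
A has the highest Borda score (537).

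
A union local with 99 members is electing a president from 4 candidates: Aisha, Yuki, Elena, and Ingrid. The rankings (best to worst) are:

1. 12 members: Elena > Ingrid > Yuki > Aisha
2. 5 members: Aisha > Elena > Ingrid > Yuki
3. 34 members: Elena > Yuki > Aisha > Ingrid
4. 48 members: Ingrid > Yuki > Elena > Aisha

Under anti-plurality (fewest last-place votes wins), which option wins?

Last-place votes: Aisha 60, Yuki 5, Elena 0, Ingrid 34.
Elena is ranked last by the fewest voters, so Elena wins.

Elena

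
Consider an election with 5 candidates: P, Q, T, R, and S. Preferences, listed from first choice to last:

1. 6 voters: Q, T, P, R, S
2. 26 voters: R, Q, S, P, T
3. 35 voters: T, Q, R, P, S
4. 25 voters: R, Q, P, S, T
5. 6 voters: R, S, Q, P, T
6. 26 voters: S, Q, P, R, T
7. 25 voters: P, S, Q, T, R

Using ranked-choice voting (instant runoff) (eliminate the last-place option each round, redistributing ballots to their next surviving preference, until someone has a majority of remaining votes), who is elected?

Round 1: P 25, Q 6, T 35, R 57, S 26. Eliminate Q.
Round 2: P 25, T 41, R 57, S 26. Eliminate P.
Round 3: T 41, R 57, S 51. Eliminate T.
Round 4: R 98, S 51. R has a majority.

R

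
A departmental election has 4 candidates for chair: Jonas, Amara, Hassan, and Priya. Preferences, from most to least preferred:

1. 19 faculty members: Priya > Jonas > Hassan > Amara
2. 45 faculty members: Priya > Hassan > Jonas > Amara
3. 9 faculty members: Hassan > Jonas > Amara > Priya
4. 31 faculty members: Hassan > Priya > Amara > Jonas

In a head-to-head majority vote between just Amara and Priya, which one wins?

Voters preferring Amara to Priya: 9; preferring Priya to Amara: 95.
Priya wins the head-to-head.

Priya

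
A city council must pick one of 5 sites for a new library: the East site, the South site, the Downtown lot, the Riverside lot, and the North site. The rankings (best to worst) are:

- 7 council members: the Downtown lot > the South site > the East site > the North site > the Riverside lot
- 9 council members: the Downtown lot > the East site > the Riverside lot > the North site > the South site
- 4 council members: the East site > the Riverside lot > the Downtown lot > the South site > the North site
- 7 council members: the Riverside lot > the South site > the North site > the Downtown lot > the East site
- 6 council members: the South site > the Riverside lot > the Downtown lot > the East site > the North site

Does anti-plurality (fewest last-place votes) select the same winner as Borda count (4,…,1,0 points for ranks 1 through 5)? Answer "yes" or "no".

Anti-plurality — last-place votes: the East site 7, the South site 9, the Downtown lot 0, the Riverside lot 7, the North site 10. Winner: the Downtown lot.
Borda — scores: the East site 63, the South site 70, the Downtown lot 91, the Riverside lot 76, the North site 30. Winner: the Downtown lot.
The two methods agree.

yes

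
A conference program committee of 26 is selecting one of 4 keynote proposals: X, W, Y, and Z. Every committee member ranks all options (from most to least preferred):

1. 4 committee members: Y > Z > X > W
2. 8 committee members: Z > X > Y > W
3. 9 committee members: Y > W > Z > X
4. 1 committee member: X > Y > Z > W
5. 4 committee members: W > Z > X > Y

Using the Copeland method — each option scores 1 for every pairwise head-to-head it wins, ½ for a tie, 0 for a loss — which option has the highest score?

X: ties W and Y; loses to Z → score 1.
W: ties X and Z; loses to Y → score 1.
Y: beats W and Z; ties X → score 2.5.
Z: beats X; ties W; loses to Y → score 1.5.
Y has the best pairwise record.

Y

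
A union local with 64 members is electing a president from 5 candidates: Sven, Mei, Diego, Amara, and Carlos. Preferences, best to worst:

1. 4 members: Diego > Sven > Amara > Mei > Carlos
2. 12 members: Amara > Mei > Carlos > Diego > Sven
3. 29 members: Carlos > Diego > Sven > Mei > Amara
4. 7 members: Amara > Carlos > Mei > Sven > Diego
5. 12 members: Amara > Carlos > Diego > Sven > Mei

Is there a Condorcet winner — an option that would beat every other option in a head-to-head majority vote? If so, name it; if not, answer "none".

Checking pairwise contests:
Diego beats Sven 57–7.
Sven beats Mei 45–19.
Carlos beats Diego 60–4.
Sven beats Amara 33–31.
Amara beats Carlos 35–29.
Every option loses at least one head-to-head, so there is no Condorcet winner.

none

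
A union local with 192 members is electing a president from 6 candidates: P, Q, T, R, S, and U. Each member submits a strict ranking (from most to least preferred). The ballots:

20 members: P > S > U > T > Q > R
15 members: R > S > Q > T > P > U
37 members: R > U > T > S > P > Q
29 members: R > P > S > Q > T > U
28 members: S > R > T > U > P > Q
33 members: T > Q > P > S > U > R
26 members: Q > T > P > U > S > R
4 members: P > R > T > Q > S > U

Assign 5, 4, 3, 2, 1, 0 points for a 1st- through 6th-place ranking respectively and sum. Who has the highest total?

P: 20·5 + 15·1 + 37·1 + 29·4 + 28·1 + 33·3 + 26·3 + 4·5 = 493
Q: 20·1 + 15·3 + 37·0 + 29·2 + 28·0 + 33·4 + 26·5 + 4·2 = 393
T: 20·2 + 15·2 + 37·3 + 29·1 + 28·3 + 33·5 + 26·4 + 4·3 = 575
R: 20·0 + 15·5 + 37·5 + 29·5 + 28·4 + 33·0 + 26·0 + 4·4 = 533
S: 20·4 + 15·4 + 37·2 + 29·3 + 28·5 + 33·2 + 26·1 + 4·1 = 537
U: 20·3 + 15·0 + 37·4 + 29·0 + 28·2 + 33·1 + 26·2 + 4·0 = 349
T has the highest Borda score (575).

T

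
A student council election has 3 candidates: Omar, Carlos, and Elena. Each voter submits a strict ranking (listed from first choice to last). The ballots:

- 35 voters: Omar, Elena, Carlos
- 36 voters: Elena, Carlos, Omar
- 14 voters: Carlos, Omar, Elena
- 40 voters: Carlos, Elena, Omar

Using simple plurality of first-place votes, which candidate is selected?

First-place votes: Omar 35, Carlos 54, Elena 36.
Carlos has the most first-place votes.

Carlos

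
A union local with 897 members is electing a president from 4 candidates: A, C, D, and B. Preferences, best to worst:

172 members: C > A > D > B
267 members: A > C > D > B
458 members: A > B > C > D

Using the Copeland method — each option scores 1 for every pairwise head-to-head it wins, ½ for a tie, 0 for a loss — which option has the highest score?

A: beats C, D, and B → score 3.
C: beats D; loses to A and B → score 1.
D: loses to A, C, and B → score 0.
B: beats C and D; loses to A → score 2.
A has the best pairwise record.

A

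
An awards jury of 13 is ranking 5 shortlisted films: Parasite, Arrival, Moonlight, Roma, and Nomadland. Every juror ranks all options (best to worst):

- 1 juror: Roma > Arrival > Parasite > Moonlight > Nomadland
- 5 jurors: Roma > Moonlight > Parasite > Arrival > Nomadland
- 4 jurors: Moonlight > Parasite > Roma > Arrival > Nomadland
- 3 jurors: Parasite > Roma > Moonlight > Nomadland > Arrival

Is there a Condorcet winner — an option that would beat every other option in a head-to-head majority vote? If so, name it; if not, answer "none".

none

Checking pairwise contests:
Moonlight beats Parasite 9–4.
Parasite beats Arrival 12–1.
Roma beats Moonlight 9–4.
Parasite beats Roma 7–6.
Parasite beats Nomadland 13–0.
Every option loses at least one head-to-head, so there is no Condorcet winner.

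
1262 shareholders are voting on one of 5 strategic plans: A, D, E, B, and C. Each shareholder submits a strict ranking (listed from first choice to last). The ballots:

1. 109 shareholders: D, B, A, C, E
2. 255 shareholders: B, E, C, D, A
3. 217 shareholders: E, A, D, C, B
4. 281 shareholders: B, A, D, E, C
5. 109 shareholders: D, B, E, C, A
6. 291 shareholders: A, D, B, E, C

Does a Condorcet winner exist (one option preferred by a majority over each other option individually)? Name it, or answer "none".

none

Checking pairwise contests:
B beats A 754–508.
A beats D 789–473.
A beats E 681–581.
D beats B 726–536.
A beats C 898–364.
Every option loses at least one head-to-head, so there is no Condorcet winner.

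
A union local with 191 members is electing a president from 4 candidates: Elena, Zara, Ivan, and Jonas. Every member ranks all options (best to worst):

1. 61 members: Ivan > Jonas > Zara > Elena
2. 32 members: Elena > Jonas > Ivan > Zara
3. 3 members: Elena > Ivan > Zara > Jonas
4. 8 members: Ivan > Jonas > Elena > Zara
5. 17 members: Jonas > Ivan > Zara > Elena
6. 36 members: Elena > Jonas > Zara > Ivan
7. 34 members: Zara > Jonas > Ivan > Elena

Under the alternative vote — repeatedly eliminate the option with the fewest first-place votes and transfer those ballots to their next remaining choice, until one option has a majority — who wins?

Round 1: Elena 71, Zara 34, Ivan 69, Jonas 17. Eliminate Jonas.
Round 2: Elena 71, Zara 34, Ivan 86. Eliminate Zara.
Round 3: Elena 71, Ivan 120. Ivan has a majority.

Ivan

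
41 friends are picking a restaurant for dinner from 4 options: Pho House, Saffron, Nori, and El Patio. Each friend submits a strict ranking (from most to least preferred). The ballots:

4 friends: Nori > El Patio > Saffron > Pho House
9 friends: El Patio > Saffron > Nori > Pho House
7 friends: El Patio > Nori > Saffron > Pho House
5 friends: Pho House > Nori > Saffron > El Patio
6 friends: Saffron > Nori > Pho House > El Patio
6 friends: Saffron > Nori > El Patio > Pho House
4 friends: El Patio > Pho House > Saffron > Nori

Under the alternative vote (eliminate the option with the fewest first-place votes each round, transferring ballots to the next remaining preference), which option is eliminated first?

Round 1: Pho House 5, Saffron 12, Nori 4, El Patio 20. Eliminate Nori.

Nori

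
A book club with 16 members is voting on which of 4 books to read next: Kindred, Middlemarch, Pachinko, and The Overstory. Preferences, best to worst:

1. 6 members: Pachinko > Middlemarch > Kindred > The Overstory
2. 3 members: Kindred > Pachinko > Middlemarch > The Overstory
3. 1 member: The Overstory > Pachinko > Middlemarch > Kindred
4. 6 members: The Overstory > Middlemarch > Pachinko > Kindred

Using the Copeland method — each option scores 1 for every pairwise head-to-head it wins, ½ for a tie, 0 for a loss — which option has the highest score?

Kindred: beats The Overstory; loses to Middlemarch and Pachinko → score 1.
Middlemarch: beats Kindred and The Overstory; loses to Pachinko → score 2.
Pachinko: beats Kindred, Middlemarch, and The Overstory → score 3.
The Overstory: loses to Kindred, Middlemarch, and Pachinko → score 0.
Pachinko has the best pairwise record.

Pachinko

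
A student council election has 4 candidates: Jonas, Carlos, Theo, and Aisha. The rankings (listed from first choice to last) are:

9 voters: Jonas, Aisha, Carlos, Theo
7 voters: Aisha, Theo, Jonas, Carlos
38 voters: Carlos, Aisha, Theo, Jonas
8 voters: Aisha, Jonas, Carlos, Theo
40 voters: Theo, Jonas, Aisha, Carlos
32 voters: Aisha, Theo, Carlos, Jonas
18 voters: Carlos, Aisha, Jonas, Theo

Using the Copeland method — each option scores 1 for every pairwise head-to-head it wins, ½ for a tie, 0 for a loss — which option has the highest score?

Jonas: loses to Carlos, Theo, and Aisha → score 0.
Carlos: beats Jonas; loses to Theo and Aisha → score 1.
Theo: beats Jonas and Carlos; loses to Aisha → score 2.
Aisha: beats Jonas, Carlos, and Theo → score 3.
Aisha has the best pairwise record.

Aisha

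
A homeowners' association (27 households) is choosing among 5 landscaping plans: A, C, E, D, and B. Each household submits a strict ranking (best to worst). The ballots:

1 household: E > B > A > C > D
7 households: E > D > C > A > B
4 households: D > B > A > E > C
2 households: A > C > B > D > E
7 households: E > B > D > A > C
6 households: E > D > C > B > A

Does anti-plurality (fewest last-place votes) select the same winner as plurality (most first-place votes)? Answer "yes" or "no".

Anti-plurality — last-place votes: A 6, C 11, E 2, D 1, B 7. Winner: D.
Plurality — first-place votes: A 2, C 0, E 21, D 4, B 0. Winner: E.
The two methods disagree.

no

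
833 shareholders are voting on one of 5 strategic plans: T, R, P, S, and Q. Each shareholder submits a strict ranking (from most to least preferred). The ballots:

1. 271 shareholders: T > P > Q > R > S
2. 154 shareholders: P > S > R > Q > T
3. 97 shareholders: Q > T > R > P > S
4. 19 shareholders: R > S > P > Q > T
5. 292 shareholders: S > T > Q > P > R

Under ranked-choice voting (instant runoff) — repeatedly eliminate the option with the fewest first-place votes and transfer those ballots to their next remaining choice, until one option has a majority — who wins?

S

Round 1: T 271, R 19, P 154, S 292, Q 97. Eliminate R.
Round 2: T 271, P 154, S 311, Q 97. Eliminate Q.
Round 3: T 368, P 154, S 311. Eliminate P.
Round 4: T 368, S 465. S has a majority.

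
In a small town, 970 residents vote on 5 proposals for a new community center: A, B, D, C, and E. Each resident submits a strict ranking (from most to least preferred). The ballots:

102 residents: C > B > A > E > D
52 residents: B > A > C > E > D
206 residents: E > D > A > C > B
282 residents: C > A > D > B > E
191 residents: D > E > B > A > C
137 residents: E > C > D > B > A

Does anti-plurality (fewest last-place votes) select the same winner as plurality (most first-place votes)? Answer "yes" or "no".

Anti-plurality — last-place votes: A 137, B 206, D 154, C 191, E 282. Winner: A.
Plurality — first-place votes: A 0, B 52, D 191, C 384, E 343. Winner: C.
The two methods disagree.

no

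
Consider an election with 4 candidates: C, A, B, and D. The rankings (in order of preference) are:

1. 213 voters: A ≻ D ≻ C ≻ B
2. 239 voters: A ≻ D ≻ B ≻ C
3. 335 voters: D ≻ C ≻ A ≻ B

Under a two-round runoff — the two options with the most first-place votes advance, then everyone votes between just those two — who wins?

Round 1 first-place votes: C 0, A 452, B 0, D 335.
A and D advance.
Runoff: A is preferred to D by 452 voters; D by 335.
A wins the runoff.

A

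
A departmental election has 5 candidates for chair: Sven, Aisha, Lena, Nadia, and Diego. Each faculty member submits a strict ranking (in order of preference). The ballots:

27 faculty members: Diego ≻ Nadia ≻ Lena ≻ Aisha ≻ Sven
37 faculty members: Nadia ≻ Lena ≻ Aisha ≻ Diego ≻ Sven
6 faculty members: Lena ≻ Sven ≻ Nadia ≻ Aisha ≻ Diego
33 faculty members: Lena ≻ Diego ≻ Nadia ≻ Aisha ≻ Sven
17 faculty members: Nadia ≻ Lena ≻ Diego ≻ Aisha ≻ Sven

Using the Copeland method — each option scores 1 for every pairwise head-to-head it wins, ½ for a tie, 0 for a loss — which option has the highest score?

Sven: loses to Aisha, Lena, Nadia, and Diego → score 0.
Aisha: beats Sven; loses to Lena, Nadia, and Diego → score 1.
Lena: beats Sven, Aisha, and Diego; loses to Nadia → score 3.
Nadia: beats Sven, Aisha, and Lena; ties Diego → score 3.5.
Diego: beats Sven and Aisha; ties Nadia; loses to Lena → score 2.5.
Nadia has the best pairwise record.

Nadia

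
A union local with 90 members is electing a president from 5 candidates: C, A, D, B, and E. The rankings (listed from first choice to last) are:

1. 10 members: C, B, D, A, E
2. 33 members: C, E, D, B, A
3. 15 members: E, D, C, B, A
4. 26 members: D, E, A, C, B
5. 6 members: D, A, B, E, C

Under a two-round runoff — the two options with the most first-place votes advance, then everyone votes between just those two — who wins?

Round 1 first-place votes: C 43, A 0, D 32, B 0, E 15.
C and D advance.
Runoff: C is preferred to D by 43 voters; D by 47.
D wins the runoff.

D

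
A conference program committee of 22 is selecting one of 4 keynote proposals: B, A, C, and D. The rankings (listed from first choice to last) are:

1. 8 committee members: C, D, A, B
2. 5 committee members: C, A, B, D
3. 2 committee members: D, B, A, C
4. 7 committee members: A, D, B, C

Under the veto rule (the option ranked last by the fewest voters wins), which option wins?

A

Last-place votes: B 8, A 0, C 9, D 5.
A is ranked last by the fewest voters, so A wins.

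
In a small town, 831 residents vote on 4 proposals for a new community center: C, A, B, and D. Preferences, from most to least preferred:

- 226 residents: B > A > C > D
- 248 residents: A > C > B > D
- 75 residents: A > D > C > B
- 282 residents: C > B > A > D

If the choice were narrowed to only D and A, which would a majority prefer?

A

Voters preferring D to A: 0; preferring A to D: 831.
A wins the head-to-head.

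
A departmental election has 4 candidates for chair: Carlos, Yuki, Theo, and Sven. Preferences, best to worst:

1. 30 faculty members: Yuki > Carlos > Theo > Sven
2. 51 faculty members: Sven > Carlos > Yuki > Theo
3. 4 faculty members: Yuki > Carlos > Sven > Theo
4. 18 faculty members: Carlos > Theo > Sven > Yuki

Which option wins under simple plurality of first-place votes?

First-place votes: Carlos 18, Yuki 34, Theo 0, Sven 51.
Sven has the most first-place votes.

Sven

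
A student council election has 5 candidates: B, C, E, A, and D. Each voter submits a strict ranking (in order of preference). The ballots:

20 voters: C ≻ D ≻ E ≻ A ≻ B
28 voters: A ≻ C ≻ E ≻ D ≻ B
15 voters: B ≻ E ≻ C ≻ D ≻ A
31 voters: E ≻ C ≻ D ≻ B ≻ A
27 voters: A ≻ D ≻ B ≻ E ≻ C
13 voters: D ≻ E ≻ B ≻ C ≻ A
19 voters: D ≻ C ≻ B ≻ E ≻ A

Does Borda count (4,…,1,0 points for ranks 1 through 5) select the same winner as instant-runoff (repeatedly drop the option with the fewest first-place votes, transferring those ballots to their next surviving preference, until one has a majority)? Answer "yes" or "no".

Borda — scores: B 209, C 357, E 350, A 240, D 374. Winner: D.
Instant-runoff — R1 B 15, C 20, E 31, A 55, D 32 (B out); R2 C 20, E 46, A 55, D 32 (C out); R3 E 46, A 55, D 52 (E out); R4 A 55, D 98 (D winner). Winner: D.
The two methods agree.

yes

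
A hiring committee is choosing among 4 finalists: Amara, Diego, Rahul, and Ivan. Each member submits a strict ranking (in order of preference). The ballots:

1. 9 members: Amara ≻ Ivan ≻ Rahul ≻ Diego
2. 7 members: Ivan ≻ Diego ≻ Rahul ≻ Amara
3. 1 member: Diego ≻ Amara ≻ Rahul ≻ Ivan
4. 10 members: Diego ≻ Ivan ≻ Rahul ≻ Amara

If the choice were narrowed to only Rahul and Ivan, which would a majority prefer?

Ivan

Voters preferring Rahul to Ivan: 1; preferring Ivan to Rahul: 26.
Ivan wins the head-to-head.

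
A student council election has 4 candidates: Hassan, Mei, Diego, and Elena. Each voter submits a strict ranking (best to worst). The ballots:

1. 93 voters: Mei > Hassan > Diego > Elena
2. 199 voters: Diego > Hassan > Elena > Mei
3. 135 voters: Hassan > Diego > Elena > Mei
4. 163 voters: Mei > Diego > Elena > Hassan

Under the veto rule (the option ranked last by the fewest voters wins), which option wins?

Diego

Last-place votes: Hassan 163, Mei 334, Diego 0, Elena 93.
Diego is ranked last by the fewest voters, so Diego wins.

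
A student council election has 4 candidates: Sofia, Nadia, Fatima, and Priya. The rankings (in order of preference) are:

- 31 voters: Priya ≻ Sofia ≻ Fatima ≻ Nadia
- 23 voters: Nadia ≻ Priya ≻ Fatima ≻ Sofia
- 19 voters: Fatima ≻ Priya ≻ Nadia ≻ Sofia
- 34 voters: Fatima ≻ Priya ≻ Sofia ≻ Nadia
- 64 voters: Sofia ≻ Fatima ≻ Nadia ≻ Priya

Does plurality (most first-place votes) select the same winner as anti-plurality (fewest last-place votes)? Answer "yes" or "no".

Plurality — first-place votes: Sofia 64, Nadia 23, Fatima 53, Priya 31. Winner: Sofia.
Anti-plurality — last-place votes: Sofia 42, Nadia 65, Fatima 0, Priya 64. Winner: Fatima.
The two methods disagree.

no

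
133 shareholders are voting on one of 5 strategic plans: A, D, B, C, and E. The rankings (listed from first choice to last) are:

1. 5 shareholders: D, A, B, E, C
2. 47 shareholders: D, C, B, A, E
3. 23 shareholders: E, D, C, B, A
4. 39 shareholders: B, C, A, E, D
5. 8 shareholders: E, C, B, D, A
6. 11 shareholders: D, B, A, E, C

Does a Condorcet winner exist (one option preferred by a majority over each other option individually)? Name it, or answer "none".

Checking pairwise contests:
D beats A 94–39.
E beats D 70–63.
D beats B 86–47.
D beats C 86–47.
A beats E 102–31.
Every option loses at least one head-to-head, so there is no Condorcet winner.

none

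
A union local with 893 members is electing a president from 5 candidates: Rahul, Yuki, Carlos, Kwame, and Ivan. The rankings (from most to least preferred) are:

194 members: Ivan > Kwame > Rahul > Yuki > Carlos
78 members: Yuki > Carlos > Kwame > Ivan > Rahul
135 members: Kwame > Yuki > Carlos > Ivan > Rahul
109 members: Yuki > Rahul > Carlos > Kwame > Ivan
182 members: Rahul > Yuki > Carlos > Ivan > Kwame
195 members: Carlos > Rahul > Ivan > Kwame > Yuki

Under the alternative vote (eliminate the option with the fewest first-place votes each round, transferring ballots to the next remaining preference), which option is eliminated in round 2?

Rahul

Round 1: Rahul 182, Yuki 187, Carlos 195, Kwame 135, Ivan 194. Eliminate Kwame.
Round 2: Rahul 182, Yuki 322, Carlos 195, Ivan 194. Eliminate Rahul.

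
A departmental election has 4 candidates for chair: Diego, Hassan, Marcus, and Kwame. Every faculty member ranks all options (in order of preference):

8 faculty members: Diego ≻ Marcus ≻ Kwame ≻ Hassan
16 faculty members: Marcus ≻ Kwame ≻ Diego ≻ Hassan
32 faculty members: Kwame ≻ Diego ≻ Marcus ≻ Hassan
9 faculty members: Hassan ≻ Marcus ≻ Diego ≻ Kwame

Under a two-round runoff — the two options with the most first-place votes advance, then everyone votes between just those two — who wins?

Marcus

Round 1 first-place votes: Diego 8, Hassan 9, Marcus 16, Kwame 32.
Kwame and Marcus advance.
Runoff: Kwame is preferred to Marcus by 32 voters; Marcus by 33.
Marcus wins the runoff.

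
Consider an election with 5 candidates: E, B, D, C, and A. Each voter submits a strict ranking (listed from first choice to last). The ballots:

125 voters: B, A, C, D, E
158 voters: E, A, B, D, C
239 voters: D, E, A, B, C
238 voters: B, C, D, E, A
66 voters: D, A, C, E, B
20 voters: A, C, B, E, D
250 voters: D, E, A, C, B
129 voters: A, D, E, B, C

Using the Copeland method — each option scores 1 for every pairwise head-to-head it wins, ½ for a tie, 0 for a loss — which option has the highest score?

E: beats B, C, and A; loses to D → score 3.
B: beats C; loses to E, D, and A → score 1.
D: beats E, B, C, and A → score 4.
C: loses to E, B, D, and A → score 0.
A: beats B and C; loses to E and D → score 2.
D has the best pairwise record.

D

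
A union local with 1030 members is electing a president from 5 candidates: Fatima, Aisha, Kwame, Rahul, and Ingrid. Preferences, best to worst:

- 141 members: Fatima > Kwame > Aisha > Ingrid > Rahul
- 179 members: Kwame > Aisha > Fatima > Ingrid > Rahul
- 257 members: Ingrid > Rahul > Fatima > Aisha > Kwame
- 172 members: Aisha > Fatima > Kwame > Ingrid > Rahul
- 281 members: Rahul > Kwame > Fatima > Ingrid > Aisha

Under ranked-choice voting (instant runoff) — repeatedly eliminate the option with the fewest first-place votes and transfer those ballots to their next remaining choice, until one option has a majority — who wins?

Round 1: Fatima 141, Aisha 172, Kwame 179, Rahul 281, Ingrid 257. Eliminate Fatima.
Round 2: Aisha 172, Kwame 320, Rahul 281, Ingrid 257. Eliminate Aisha.
Round 3: Kwame 492, Rahul 281, Ingrid 257. Eliminate Ingrid.
Round 4: Kwame 492, Rahul 538. Rahul has a majority.

Rahul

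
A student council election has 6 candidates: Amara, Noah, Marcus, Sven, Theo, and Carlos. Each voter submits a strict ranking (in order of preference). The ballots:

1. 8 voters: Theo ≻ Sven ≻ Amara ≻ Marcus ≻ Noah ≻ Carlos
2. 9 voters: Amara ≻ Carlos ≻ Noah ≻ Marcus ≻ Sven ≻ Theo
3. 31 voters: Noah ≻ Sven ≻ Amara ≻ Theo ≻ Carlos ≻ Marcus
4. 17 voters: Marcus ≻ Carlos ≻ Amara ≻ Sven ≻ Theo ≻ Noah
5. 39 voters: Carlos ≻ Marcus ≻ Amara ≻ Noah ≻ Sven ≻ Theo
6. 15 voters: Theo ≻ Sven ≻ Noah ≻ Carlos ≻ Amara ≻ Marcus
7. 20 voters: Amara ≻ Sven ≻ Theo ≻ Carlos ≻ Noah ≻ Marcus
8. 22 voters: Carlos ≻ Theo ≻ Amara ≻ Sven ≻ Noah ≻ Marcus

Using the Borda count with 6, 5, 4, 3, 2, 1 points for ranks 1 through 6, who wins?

Amara

Amara: 8·4 + 9·6 + 31·4 + 17·4 + 39·4 + 15·2 + 20·6 + 22·4 = 672
Noah: 8·2 + 9·4 + 31·6 + 17·1 + 39·3 + 15·4 + 20·2 + 22·2 = 516
Marcus: 8·3 + 9·3 + 31·1 + 17·6 + 39·5 + 15·1 + 20·1 + 22·1 = 436
Sven: 8·5 + 9·2 + 31·5 + 17·3 + 39·2 + 15·5 + 20·5 + 22·3 = 583
Theo: 8·6 + 9·1 + 31·3 + 17·2 + 39·1 + 15·6 + 20·4 + 22·5 = 503
Carlos: 8·1 + 9·5 + 31·2 + 17·5 + 39·6 + 15·3 + 20·3 + 22·6 = 671
Amara has the highest Borda score (672).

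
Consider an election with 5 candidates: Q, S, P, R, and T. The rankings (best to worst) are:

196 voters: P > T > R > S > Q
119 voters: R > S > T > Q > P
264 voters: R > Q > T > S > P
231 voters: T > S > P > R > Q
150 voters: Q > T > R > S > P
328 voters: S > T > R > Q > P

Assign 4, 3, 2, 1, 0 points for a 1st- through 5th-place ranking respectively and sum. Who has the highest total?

T

Q: 196·0 + 119·1 + 264·3 + 231·0 + 150·4 + 328·1 = 1839
S: 196·1 + 119·3 + 264·1 + 231·3 + 150·1 + 328·4 = 2972
P: 196·4 + 119·0 + 264·0 + 231·2 + 150·0 + 328·0 = 1246
R: 196·2 + 119·4 + 264·4 + 231·1 + 150·2 + 328·2 = 3111
T: 196·3 + 119·2 + 264·2 + 231·4 + 150·3 + 328·3 = 3712
T has the highest Borda score (3712).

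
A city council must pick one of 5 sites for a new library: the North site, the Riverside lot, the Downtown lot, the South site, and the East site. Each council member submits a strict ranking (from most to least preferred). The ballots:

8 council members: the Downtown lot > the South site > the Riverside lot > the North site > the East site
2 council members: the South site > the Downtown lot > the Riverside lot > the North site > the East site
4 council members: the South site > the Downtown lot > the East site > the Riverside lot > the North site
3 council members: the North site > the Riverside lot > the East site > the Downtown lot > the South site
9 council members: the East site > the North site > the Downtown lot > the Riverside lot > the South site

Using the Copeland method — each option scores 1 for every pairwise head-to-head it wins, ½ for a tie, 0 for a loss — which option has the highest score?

the Downtown lot

the North site: ties the East site; loses to the Riverside lot, the Downtown lot, and the South site → score 0.5.
the Riverside lot: beats the North site; ties the East site; loses to the Downtown lot and the South site → score 1.5.
the Downtown lot: beats the North site, the Riverside lot, the South site, and the East site → score 4.
the South site: beats the North site, the Riverside lot, and the East site; loses to the Downtown lot → score 3.
the East site: ties the North site and the Riverside lot; loses to the Downtown lot and the South site → score 1.
the Downtown lot has the best pairwise record.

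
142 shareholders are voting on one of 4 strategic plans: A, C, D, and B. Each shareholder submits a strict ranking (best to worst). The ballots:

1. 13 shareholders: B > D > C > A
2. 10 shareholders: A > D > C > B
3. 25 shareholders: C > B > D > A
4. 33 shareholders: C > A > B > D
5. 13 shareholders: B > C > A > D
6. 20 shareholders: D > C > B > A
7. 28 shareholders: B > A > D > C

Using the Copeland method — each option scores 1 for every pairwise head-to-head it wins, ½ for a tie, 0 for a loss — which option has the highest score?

A: beats D; loses to C and B → score 1.
C: beats A and B; ties D → score 2.5.
D: ties C; loses to A and B → score 0.5.
B: beats A and D; loses to C → score 2.
C has the best pairwise record.

C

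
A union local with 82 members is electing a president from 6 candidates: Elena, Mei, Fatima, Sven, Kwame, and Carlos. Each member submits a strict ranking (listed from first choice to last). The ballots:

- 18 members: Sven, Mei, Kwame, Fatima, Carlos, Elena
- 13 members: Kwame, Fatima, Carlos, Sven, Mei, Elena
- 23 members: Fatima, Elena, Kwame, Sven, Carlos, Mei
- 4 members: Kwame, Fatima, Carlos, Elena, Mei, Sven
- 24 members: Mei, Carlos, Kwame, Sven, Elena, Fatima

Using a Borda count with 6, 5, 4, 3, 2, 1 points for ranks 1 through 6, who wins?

Elena: 18·1 + 13·1 + 23·5 + 4·3 + 24·2 = 206
Mei: 18·5 + 13·2 + 23·1 + 4·2 + 24·6 = 291
Fatima: 18·3 + 13·5 + 23·6 + 4·5 + 24·1 = 301
Sven: 18·6 + 13·3 + 23·3 + 4·1 + 24·3 = 292
Kwame: 18·4 + 13·6 + 23·4 + 4·6 + 24·4 = 362
Carlos: 18·2 + 13·4 + 23·2 + 4·4 + 24·5 = 270
Kwame has the highest Borda score (362).

Kwame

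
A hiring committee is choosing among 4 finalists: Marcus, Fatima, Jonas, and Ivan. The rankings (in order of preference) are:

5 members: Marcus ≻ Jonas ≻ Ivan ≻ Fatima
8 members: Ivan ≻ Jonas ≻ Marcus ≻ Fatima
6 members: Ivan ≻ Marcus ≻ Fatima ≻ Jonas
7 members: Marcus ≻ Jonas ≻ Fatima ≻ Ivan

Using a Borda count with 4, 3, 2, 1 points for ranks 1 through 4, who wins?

Marcus: 5·4 + 8·2 + 6·3 + 7·4 = 82
Fatima: 5·1 + 8·1 + 6·2 + 7·2 = 39
Jonas: 5·3 + 8·3 + 6·1 + 7·3 = 66
Ivan: 5·2 + 8·4 + 6·4 + 7·1 = 73
Marcus has the highest Borda score (82).

Marcus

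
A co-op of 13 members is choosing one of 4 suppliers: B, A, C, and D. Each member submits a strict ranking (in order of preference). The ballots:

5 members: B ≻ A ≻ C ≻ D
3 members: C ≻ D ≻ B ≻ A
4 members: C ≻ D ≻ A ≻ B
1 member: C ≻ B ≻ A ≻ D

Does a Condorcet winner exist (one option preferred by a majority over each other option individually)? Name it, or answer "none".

C vs B: 8–5 for C.
C vs A: 8–5 for C.
C vs D: 13–0 for C.
C beats every other option head-to-head.

C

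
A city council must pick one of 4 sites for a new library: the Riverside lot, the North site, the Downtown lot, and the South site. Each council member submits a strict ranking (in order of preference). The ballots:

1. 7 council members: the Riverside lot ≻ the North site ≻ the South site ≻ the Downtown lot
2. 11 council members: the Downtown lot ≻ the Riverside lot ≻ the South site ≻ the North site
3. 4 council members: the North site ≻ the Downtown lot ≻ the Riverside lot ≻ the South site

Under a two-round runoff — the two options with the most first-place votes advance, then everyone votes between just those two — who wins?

the Downtown lot

Round 1 first-place votes: the Riverside lot 7, the North site 4, the Downtown lot 11, the South site 0.
the Downtown lot and the Riverside lot advance.
Runoff: the Downtown lot is preferred to the Riverside lot by 15 voters; the Riverside lot by 7.
the Downtown lot wins the runoff.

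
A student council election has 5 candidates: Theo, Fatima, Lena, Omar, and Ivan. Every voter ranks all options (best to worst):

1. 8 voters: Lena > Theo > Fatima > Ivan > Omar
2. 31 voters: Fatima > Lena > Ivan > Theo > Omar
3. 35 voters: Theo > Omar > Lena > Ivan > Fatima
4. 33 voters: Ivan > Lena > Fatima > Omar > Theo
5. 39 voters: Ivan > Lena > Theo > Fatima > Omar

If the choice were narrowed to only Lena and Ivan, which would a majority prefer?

Voters preferring Lena to Ivan: 74; preferring Ivan to Lena: 72.
Lena wins the head-to-head.

Lena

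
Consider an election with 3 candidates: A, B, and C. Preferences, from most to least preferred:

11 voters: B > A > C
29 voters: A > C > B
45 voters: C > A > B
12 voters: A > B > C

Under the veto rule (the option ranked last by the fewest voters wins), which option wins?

A

Last-place votes: A 0, B 74, C 23.
A is ranked last by the fewest voters, so A wins.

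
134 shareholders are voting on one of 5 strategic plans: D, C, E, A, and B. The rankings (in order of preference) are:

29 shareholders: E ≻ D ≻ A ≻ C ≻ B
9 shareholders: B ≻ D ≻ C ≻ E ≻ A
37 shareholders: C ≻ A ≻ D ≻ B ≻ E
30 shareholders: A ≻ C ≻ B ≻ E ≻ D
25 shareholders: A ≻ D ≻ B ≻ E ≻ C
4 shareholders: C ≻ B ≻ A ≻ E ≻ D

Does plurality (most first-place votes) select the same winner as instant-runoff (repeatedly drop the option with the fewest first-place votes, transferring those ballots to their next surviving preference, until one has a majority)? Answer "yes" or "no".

Plurality — first-place votes: D 0, C 41, E 29, A 55, B 9. Winner: A.
Instant-runoff — R1 D 0, C 41, E 29, A 55, B 9 (D out); R2 C 41, E 29, A 55, B 9 (B out); R3 C 50, E 29, A 55 (E out); R4 C 50, A 84 (A winner). Winner: A.
The two methods agree.

yes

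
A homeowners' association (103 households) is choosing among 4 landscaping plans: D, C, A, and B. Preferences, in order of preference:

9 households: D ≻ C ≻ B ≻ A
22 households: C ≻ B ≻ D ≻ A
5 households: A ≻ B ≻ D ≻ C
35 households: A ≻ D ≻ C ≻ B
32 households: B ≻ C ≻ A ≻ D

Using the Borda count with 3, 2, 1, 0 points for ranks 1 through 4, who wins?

C

D: 9·3 + 22·1 + 5·1 + 35·2 + 32·0 = 124
C: 9·2 + 22·3 + 5·0 + 35·1 + 32·2 = 183
A: 9·0 + 22·0 + 5·3 + 35·3 + 32·1 = 152
B: 9·1 + 22·2 + 5·2 + 35·0 + 32·3 = 159
C has the highest Borda score (183).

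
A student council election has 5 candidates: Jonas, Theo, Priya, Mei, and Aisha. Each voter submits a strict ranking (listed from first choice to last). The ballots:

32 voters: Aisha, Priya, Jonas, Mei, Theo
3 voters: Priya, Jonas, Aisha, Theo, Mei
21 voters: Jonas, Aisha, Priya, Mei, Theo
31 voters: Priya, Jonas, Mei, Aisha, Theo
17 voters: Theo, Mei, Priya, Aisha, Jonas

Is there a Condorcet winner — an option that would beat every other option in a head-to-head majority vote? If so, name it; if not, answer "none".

none

Checking pairwise contests:
Priya beats Jonas 83–21.
Jonas beats Theo 87–17.
Aisha beats Priya 53–51.
Jonas beats Mei 87–17.
Jonas beats Aisha 55–49.
Every option loses at least one head-to-head, so there is no Condorcet winner.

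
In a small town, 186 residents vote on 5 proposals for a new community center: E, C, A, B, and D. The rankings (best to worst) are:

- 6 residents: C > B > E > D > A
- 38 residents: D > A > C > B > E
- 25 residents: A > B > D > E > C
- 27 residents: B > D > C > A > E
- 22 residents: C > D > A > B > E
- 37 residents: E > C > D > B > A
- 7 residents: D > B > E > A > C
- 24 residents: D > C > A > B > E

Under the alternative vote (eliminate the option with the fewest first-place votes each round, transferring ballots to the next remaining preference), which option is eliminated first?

A

Round 1: E 37, C 28, A 25, B 27, D 69. Eliminate A.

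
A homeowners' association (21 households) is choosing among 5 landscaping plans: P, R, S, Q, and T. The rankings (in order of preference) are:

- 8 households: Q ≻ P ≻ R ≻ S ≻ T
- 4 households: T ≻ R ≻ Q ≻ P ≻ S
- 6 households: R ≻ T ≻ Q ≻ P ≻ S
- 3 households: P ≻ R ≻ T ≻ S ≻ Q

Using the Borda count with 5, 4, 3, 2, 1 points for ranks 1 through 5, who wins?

R

P: 8·4 + 4·2 + 6·2 + 3·5 = 67
R: 8·3 + 4·4 + 6·5 + 3·4 = 82
S: 8·2 + 4·1 + 6·1 + 3·2 = 32
Q: 8·5 + 4·3 + 6·3 + 3·1 = 73
T: 8·1 + 4·5 + 6·4 + 3·3 = 61
R has the highest Borda score (82).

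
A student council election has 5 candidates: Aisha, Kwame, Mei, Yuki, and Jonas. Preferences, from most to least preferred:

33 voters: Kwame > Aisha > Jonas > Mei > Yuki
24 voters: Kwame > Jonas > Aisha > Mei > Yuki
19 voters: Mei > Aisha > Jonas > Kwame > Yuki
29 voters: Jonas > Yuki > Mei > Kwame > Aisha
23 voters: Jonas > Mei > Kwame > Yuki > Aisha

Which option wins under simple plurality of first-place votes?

First-place votes: Aisha 0, Kwame 57, Mei 19, Yuki 0, Jonas 52.
Kwame has the most first-place votes.

Kwame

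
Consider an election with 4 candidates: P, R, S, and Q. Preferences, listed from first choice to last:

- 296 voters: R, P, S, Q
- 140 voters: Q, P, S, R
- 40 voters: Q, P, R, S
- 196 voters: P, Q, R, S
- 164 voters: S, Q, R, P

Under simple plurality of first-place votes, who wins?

First-place votes: P 196, R 296, S 164, Q 180.
R has the most first-place votes.

R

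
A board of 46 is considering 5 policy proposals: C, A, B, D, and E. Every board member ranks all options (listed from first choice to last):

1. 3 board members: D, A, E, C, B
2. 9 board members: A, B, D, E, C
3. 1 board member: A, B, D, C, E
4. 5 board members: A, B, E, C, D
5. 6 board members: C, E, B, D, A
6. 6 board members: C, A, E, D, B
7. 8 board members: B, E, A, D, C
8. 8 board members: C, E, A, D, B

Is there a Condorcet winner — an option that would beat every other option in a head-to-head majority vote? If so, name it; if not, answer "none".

A

A vs C: 26–20 for A.
A vs B: 32–14 for A.
A vs D: 37–9 for A.
A vs E: 24–22 for A.
A beats every other option head-to-head.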